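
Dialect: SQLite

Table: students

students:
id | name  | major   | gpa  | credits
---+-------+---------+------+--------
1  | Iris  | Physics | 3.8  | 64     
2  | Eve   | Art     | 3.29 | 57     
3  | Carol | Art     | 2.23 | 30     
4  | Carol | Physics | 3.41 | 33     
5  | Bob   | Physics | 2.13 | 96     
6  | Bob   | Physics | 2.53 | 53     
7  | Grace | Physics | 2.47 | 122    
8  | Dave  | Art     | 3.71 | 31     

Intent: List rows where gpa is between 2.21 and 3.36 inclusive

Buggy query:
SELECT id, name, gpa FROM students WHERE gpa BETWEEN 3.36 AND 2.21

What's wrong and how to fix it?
Bug: BETWEEN expects the lower bound first; with 3.36 AND 2.21 the range is empty

Fix: Swap the bounds so the smaller value comes first

Corrected query:
SELECT id, name, gpa FROM students WHERE gpa BETWEEN 2.21 AND 3.36

Result:
id | name  | gpa 
---+-------+-----
2  | Eve   | 3.29
3  | Carol | 2.23
6  | Bob   | 2.53
7  | Grace | 2.47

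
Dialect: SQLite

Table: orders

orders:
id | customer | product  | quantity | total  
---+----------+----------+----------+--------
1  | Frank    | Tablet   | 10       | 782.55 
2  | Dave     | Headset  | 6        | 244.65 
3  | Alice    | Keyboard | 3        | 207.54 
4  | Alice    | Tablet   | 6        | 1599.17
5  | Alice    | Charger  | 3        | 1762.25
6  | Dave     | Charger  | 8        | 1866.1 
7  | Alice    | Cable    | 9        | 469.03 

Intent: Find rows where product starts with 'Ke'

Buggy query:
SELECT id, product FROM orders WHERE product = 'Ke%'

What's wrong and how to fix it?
Bug: '=' compares the literal string including the % character; pattern matching needs LIKE

Fix: Use LIKE for wildcard pattern matching

Corrected query:
SELECT id, product FROM orders WHERE product LIKE 'Ke%'

Result:
id | product 
---+---------
3  | Keyboard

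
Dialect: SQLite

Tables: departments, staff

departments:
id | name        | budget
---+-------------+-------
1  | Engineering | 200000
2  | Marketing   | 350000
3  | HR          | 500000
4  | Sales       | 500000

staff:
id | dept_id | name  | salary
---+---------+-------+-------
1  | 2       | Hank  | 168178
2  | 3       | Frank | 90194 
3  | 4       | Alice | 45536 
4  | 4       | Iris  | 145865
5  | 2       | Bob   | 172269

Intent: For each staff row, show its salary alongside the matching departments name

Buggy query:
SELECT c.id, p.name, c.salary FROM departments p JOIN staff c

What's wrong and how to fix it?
Bug: JOIN with no ON clause produces a cartesian product; every staff row pairs with every departments row

Fix: Add ON c.dept_id = p.id to the JOIN

Corrected query:
SELECT c.id, p.name, c.salary FROM departments p JOIN staff c ON c.dept_id = p.id

Result:
id | name      | salary
---+-----------+-------
1  | Marketing | 168178
2  | HR        | 90194 
3  | Sales     | 45536 
4  | Sales     | 145865
5  | Marketing | 172269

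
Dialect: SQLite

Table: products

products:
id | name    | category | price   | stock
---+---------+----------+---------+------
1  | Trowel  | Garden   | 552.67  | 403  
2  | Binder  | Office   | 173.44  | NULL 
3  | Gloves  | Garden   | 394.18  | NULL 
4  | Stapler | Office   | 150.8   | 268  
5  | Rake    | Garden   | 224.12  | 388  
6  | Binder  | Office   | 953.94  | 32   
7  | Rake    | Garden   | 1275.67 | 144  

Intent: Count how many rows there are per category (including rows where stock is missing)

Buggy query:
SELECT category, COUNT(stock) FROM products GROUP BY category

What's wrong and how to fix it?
Bug: COUNT(stock) skips NULLs, so groups with missing stock are undercounted

Fix: Replace COUNT(stock) with COUNT(*)

Corrected query:
SELECT category, COUNT(*) FROM products GROUP BY category

Result:
category | COUNT(*)
---------+---------
Garden   | 4       
Office   | 3       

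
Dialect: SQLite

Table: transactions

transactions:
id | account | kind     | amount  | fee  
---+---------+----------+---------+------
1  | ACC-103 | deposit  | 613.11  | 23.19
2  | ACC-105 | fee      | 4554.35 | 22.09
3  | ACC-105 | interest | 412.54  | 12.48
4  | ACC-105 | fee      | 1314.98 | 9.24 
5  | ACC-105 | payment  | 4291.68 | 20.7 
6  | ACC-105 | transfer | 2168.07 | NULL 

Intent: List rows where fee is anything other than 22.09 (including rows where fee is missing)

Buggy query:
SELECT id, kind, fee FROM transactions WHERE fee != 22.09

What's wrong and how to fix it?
Bug: 'fee != 22.09' is unknown when fee is NULL, so NULL rows are silently excluded

Fix: Handle NULL separately with IS NULL alongside the inequality

Corrected query:
SELECT id, kind, fee FROM transactions WHERE fee != 22.09 OR fee IS NULL

Result:
id | kind     | fee  
---+----------+------
1  | deposit  | 23.19
3  | interest | 12.48
4  | fee      | 9.24 
5  | payment  | 20.7 
6  | transfer | NULL 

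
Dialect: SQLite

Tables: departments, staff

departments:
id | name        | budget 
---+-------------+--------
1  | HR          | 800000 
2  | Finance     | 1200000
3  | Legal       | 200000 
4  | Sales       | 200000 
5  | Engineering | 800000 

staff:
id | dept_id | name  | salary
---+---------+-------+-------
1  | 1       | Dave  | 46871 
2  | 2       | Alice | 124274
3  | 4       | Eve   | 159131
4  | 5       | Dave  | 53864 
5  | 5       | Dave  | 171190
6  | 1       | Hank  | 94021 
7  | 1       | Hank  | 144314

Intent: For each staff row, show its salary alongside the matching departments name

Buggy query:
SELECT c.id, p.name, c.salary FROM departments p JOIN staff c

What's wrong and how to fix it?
Bug: Missing join condition: each staff row is matched to all departments rows instead of just its own

Fix: Specify the join condition linking the foreign key to the parent id

Corrected query:
SELECT c.id, p.name, c.salary FROM departments p JOIN staff c ON c.dept_id = p.id

Result:
id | name        | salary
---+-------------+-------
1  | HR          | 46871 
2  | Finance     | 124274
3  | Sales       | 159131
4  | Engineering | 53864 
5  | Engineering | 171190
6  | HR          | 94021 
7  | HR          | 144314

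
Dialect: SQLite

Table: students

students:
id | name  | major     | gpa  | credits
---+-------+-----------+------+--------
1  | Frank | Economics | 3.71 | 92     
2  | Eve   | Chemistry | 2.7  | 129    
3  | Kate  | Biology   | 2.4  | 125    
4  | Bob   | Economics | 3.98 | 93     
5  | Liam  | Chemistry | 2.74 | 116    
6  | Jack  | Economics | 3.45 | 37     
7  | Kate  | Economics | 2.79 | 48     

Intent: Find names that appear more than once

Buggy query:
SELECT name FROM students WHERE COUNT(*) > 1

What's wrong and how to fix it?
Bug: WHERE can't reference COUNT(*); aggregates are computed after WHERE

Fix: GROUP BY name, then filter groups with HAVING COUNT(*) > 1

Corrected query:
SELECT name FROM students GROUP BY name HAVING COUNT(*) > 1

Result:
name
----
Kate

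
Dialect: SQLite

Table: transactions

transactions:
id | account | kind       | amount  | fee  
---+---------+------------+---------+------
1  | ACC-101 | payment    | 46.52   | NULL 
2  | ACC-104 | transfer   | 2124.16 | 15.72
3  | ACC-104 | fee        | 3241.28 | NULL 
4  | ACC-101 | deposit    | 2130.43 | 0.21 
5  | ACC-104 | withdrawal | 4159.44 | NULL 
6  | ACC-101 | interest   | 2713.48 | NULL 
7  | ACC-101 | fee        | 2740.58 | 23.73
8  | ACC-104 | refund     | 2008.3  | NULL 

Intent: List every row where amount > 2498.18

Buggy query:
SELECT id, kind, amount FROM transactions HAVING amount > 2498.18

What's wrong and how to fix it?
Bug: This is a non-aggregate query (no GROUP BY, no aggregates), so in SQLite the HAVING clause is invalid here; a row-level condition belongs in WHERE

Fix: Replace HAVING with WHERE since the condition applies to individual rows

Corrected query:
SELECT id, kind, amount FROM transactions WHERE amount > 2498.18

Result:
id | kind       | amount 
---+------------+--------
3  | fee        | 3241.28
5  | withdrawal | 4159.44
6  | interest   | 2713.48
7  | fee        | 2740.58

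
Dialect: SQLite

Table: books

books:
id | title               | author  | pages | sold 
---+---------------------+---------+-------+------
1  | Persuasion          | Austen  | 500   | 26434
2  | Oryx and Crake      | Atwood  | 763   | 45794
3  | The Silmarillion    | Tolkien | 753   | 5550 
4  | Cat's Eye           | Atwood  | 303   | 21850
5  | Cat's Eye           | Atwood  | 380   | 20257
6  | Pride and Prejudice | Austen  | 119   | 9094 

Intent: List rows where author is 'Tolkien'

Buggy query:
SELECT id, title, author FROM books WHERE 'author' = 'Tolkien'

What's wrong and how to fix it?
Bug: Single quotes denote string literals in SQL; the column name is being compared as a constant string

Fix: Reference the column as author without single quotes

Corrected query:
SELECT id, title, author FROM books WHERE author = 'Tolkien'

Result:
id | title            | author 
---+------------------+--------
3  | The Silmarillion | Tolkien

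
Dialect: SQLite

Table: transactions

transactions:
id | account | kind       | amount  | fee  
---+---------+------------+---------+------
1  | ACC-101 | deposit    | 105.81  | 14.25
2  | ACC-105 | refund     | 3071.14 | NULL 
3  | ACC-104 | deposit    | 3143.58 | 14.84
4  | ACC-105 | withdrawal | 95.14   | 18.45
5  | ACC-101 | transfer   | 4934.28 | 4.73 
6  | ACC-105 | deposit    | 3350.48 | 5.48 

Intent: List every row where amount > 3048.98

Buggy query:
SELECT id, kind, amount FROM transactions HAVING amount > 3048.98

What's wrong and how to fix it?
Bug: This is a non-aggregate query (no GROUP BY, no aggregates), so in SQLite the HAVING clause is invalid here; a row-level condition belongs in WHERE

Fix: Use WHERE for row-level filtering

Corrected query:
SELECT id, kind, amount FROM transactions WHERE amount > 3048.98

Result:
id | kind     | amount 
---+----------+--------
2  | refund   | 3071.14
3  | deposit  | 3143.58
5  | transfer | 4934.28
6  | deposit  | 3350.48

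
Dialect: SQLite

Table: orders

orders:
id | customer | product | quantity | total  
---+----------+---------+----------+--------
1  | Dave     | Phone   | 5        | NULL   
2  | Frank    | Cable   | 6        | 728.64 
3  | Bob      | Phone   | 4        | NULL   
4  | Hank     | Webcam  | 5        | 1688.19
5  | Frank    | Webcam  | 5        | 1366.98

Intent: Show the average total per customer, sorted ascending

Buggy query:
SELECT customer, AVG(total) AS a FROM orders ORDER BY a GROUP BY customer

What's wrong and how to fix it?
Bug: GROUP BY must precede ORDER BY

Fix: Move ORDER BY to the end, after GROUP BY

Corrected query:
SELECT customer, AVG(total) AS a FROM orders GROUP BY customer ORDER BY a

Result:
customer | a      
---------+--------
Bob      | NULL   
Dave     | NULL   
Frank    | 1047.81
Hank     | 1688.19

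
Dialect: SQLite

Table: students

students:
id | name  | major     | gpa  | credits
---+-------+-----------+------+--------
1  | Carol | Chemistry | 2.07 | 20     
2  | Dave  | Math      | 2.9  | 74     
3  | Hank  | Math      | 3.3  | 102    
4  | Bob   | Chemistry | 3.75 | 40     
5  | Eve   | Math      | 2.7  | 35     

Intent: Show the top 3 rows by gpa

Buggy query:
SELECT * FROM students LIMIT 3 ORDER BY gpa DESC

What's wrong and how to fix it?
Bug: LIMIT must come after ORDER BY

Fix: Swap the clauses: ORDER BY first, then LIMIT

Corrected query:
SELECT * FROM students ORDER BY gpa DESC LIMIT 3

Result:
id | name | major     | gpa  | credits
---+------+-----------+------+--------
4  | Bob  | Chemistry | 3.75 | 40     
3  | Hank | Math      | 3.3  | 102    
2  | Dave | Math      | 2.9  | 74     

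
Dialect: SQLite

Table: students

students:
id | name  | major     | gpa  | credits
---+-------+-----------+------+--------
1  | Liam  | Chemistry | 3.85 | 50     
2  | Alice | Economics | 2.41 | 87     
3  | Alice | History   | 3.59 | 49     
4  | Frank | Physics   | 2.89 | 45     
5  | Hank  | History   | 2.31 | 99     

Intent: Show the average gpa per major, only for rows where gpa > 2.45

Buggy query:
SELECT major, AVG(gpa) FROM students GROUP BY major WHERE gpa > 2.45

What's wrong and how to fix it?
Bug: Row-level WHERE must come before GROUP BY in the clause order

Fix: Place WHERE between FROM and GROUP BY

Corrected query:
SELECT major, AVG(gpa) FROM students WHERE gpa > 2.45 GROUP BY major

Result:
major     | AVG(gpa)
----------+---------
Chemistry | 3.85    
History   | 3.59    
Physics   | 2.89    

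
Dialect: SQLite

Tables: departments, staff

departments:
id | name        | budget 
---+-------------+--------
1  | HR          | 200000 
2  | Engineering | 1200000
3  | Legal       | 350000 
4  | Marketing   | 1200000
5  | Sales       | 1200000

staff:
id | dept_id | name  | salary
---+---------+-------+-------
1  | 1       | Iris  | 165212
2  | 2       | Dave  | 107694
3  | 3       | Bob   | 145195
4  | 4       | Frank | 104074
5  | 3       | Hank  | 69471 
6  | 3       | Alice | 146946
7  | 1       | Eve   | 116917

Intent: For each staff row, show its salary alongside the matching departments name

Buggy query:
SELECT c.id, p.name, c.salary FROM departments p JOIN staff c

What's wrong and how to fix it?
Bug: JOIN with no ON clause produces a cartesian product; every staff row pairs with every departments row

Fix: Add ON c.dept_id = p.id to the JOIN

Corrected query:
SELECT c.id, p.name, c.salary FROM departments p JOIN staff c ON c.dept_id = p.id

Result:
id | name        | salary
---+-------------+-------
1  | HR          | 165212
2  | Engineering | 107694
3  | Legal       | 145195
4  | Marketing   | 104074
5  | Legal       | 69471 
6  | Legal       | 146946
7  | HR          | 116917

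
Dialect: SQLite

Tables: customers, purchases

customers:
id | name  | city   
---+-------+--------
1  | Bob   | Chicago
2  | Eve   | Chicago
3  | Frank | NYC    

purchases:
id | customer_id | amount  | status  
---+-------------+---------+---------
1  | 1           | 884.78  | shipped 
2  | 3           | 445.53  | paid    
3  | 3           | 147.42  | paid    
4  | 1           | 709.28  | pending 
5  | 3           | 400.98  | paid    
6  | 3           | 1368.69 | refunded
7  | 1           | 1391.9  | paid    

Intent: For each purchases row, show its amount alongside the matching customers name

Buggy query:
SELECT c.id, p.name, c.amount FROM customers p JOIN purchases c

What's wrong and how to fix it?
Bug: JOIN with no ON clause produces a cartesian product; every purchases row pairs with every customers row

Fix: Add ON c.customer_id = p.id to the JOIN

Corrected query:
SELECT c.id, p.name, c.amount FROM customers p JOIN purchases c ON c.customer_id = p.id

Result:
id | name  | amount 
---+-------+--------
1  | Bob   | 884.78 
2  | Frank | 445.53 
3  | Frank | 147.42 
4  | Bob   | 709.28 
5  | Frank | 400.98 
6  | Frank | 1368.69
7  | Bob   | 1391.9 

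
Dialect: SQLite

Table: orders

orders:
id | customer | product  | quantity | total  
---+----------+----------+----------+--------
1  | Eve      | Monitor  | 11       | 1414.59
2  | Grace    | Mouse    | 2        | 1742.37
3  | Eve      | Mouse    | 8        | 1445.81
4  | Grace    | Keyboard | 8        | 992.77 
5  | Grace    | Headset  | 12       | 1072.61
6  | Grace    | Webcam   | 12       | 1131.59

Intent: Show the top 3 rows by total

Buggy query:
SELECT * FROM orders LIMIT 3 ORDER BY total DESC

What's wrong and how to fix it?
Bug: LIMIT must come after ORDER BY

Fix: Sort with ORDER BY, then apply LIMIT

Corrected query:
SELECT * FROM orders ORDER BY total DESC LIMIT 3

Result:
id | customer | product | quantity | total  
---+----------+---------+----------+--------
2  | Grace    | Mouse   | 2        | 1742.37
3  | Eve      | Mouse   | 8        | 1445.81
1  | Eve      | Monitor | 11       | 1414.59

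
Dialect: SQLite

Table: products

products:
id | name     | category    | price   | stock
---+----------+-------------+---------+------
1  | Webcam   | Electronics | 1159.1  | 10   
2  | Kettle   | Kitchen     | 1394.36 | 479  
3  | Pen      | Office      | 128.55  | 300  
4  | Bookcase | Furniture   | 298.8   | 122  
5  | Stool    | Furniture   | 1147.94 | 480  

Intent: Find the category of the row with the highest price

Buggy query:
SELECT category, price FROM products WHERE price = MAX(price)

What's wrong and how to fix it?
Bug: MAX(price) is an aggregate and cannot be used directly in WHERE

Fix: Use a subquery: WHERE price = (SELECT MAX(price) FROM products)

Corrected query:
SELECT category, price FROM products WHERE price = (SELECT MAX(price) FROM products)

Result:
category | price  
---------+--------
Kitchen  | 1394.36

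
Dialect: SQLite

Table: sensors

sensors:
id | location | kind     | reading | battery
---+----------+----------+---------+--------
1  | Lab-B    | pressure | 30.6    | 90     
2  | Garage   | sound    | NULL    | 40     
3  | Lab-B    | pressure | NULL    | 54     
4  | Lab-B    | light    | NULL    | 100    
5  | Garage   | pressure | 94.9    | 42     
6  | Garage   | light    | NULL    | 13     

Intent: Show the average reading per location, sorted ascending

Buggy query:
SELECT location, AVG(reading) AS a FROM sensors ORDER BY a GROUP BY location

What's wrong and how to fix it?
Bug: GROUP BY must precede ORDER BY

Fix: Move ORDER BY to the end, after GROUP BY

Corrected query:
SELECT location, AVG(reading) AS a FROM sensors GROUP BY location ORDER BY a

Result:
location | a   
---------+-----
Lab-B    | 30.6
Garage   | 94.9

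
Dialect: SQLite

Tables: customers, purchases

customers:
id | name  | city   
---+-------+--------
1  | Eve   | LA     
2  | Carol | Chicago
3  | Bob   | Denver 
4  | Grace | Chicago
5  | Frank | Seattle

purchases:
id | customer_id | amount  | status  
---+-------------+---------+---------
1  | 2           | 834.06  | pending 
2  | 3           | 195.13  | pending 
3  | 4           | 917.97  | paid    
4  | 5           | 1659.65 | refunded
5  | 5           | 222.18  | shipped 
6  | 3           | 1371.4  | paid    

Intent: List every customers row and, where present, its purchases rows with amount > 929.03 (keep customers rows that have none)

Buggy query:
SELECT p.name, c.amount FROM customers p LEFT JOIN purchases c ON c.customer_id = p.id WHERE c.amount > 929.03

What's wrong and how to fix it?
Bug: Filtering c.amount in WHERE discards the NULL rows produced by LEFT JOIN, turning it into an inner join

Fix: Put 'c.amount > 929.03' in the JOIN's ON clause instead of WHERE

Corrected query:
SELECT p.name, c.amount FROM customers p LEFT JOIN purchases c ON c.customer_id = p.id AND c.amount > 929.03

Result:
name  | amount 
------+--------
Eve   | NULL   
Carol | NULL   
Bob   | 1371.4 
Grace | NULL   
Frank | 1659.65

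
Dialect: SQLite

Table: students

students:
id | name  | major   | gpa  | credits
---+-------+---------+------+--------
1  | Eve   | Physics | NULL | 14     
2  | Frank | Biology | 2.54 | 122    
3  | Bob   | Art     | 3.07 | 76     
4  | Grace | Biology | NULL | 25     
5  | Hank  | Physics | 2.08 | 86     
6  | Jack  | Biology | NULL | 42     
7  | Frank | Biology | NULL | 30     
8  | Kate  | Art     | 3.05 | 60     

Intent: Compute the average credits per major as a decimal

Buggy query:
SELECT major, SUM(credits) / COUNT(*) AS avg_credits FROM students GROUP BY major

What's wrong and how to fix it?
Bug: Both operands are integers, so '/' performs integer division and truncates

Fix: Multiply by 1.0 (or CAST to REAL) to force floating-point division

Corrected query:
SELECT major, SUM(credits) * 1.0 / COUNT(*) AS avg_credits FROM students GROUP BY major

Result:
major   | avg_credits
--------+------------
Art     | 68         
Biology | 54.75      
Physics | 50         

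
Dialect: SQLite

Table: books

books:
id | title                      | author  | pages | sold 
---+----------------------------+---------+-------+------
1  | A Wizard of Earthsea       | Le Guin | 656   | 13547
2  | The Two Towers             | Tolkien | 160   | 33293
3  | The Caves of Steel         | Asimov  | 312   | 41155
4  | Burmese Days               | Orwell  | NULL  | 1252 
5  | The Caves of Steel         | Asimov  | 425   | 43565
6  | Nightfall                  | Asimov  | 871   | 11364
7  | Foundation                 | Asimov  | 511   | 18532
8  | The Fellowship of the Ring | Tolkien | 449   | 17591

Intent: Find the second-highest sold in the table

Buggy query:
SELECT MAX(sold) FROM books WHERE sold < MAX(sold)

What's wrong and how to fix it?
Bug: The inner MAX is an aggregate inside WHERE, which is not allowed

Fix: Compute the overall MAX in a subquery, then take MAX of rows below it

Corrected query:
SELECT MAX(sold) FROM books WHERE sold < (SELECT MAX(sold) FROM books)

Result:
MAX(sold)
---------
41155    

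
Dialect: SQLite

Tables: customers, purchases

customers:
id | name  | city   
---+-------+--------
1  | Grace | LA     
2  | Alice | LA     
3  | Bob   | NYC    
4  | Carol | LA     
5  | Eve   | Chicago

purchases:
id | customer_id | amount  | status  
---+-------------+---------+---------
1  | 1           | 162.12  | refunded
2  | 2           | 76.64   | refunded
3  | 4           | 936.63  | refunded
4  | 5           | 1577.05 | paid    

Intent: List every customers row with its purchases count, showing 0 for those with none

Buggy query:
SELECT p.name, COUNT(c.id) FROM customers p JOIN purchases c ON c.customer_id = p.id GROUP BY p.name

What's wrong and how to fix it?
Bug: INNER JOIN drops customers rows that have no matching purchases rows

Fix: Use LEFT JOIN so parents without children still appear (COUNT(c.id) gives 0)

Corrected query:
SELECT p.name, COUNT(c.id) FROM customers p LEFT JOIN purchases c ON c.customer_id = p.id GROUP BY p.name

Result:
name  | COUNT(c.id)
------+------------
Alice | 1          
Bob   | 0          
Carol | 1          
Eve   | 1          
Grace | 1          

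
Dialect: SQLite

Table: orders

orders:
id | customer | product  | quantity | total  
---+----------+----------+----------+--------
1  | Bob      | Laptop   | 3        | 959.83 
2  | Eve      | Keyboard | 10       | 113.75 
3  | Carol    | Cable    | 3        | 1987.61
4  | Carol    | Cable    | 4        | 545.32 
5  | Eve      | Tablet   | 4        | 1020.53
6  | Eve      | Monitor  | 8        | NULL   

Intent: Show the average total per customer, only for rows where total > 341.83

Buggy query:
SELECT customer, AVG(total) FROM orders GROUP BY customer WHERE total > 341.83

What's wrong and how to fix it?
Bug: Row-level WHERE must come before GROUP BY in the clause order

Fix: Move the WHERE clause before GROUP BY

Corrected query:
SELECT customer, AVG(total) FROM orders WHERE total > 341.83 GROUP BY customer

Result:
customer | AVG(total)
---------+-----------
Bob      | 959.83    
Carol    | 1266.465  
Eve      | 1020.53   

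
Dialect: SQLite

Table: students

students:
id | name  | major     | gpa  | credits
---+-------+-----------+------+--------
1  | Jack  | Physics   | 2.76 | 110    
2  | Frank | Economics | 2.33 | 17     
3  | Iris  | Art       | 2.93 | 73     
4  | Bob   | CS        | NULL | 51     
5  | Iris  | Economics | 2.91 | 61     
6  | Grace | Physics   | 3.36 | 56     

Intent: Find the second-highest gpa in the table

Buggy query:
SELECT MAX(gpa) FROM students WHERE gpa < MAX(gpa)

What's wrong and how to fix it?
Bug: The inner MAX is an aggregate inside WHERE, which is not allowed

Fix: Put the inner MAX in a scalar subquery

Corrected query:
SELECT MAX(gpa) FROM students WHERE gpa < (SELECT MAX(gpa) FROM students)

Result:
MAX(gpa)
--------
2.93    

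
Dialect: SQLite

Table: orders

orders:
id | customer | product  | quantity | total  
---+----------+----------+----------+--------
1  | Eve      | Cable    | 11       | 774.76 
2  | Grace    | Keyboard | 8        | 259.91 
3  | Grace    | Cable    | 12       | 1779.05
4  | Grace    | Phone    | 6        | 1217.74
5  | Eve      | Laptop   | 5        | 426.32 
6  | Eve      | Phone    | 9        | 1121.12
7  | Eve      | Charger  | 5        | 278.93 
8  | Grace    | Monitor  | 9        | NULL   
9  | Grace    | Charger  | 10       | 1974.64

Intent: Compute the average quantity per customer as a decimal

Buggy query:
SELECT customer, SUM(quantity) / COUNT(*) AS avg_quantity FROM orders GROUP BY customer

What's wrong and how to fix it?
Bug: Both operands are integers, so '/' performs integer division and truncates

Fix: Multiply by 1.0 (or CAST to REAL) to force floating-point division

Corrected query:
SELECT customer, SUM(quantity) * 1.0 / COUNT(*) AS avg_quantity FROM orders GROUP BY customer

Result:
customer | avg_quantity
---------+-------------
Eve      | 7.5         
Grace    | 9           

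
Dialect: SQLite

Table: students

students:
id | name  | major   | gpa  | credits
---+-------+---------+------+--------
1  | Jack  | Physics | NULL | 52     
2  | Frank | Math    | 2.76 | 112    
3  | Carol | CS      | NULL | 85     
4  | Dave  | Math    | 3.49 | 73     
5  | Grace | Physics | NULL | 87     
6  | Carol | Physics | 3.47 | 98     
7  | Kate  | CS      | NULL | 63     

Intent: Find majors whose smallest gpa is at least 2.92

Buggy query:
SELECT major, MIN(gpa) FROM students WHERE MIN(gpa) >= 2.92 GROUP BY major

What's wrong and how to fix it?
Bug: Aggregates like MIN are computed per group after WHERE runs

Fix: Replace WHERE with HAVING after the GROUP BY

Corrected query:
SELECT major, MIN(gpa) FROM students GROUP BY major HAVING MIN(gpa) >= 2.92

Result:
major   | MIN(gpa)
--------+---------
Physics | 3.47    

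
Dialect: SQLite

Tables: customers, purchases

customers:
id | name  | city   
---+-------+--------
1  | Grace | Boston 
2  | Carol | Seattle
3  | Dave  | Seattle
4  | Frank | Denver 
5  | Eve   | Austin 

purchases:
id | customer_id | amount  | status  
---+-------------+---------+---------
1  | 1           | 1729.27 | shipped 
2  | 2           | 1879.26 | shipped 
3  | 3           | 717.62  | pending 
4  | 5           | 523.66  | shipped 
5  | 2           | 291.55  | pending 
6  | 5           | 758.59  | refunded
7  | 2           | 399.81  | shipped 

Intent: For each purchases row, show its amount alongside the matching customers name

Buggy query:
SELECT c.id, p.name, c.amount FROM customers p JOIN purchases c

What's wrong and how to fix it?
Bug: Missing join condition: each purchases row is matched to all customers rows instead of just its own

Fix: Add ON c.customer_id = p.id to the JOIN

Corrected query:
SELECT c.id, p.name, c.amount FROM customers p JOIN purchases c ON c.customer_id = p.id

Result:
id | name  | amount 
---+-------+--------
1  | Grace | 1729.27
2  | Carol | 1879.26
3  | Dave  | 717.62 
4  | Eve   | 523.66 
5  | Carol | 291.55 
6  | Eve   | 758.59 
7  | Carol | 399.81 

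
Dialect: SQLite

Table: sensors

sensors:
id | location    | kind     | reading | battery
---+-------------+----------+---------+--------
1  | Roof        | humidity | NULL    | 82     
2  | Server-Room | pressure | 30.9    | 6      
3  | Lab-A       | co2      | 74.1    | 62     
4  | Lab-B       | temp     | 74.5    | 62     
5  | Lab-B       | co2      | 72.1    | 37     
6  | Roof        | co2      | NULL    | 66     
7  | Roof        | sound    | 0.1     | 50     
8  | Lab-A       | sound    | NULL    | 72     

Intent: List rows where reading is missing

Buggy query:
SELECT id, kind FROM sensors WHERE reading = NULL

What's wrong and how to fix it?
Bug: '= NULL' is always unknown in SQL three-valued logic, so no rows match

Fix: Replace '= NULL' with 'IS NULL'

Corrected query:
SELECT id, kind FROM sensors WHERE reading IS NULL

Result:
id | kind    
---+---------
1  | humidity
6  | co2     
8  | sound   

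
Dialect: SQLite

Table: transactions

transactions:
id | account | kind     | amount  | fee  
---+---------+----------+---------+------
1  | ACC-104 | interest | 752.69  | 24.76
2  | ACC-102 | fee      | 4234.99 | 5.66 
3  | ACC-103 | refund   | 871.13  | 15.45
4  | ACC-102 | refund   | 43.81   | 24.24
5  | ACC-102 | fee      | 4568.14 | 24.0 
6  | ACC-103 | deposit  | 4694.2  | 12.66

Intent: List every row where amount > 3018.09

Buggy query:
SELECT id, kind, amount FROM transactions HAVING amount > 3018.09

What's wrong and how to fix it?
Bug: HAVING filters the output of aggregation, but this query has no GROUP BY and no aggregate functions, so SQLite rejects it (HAVING clause on a non-aggregate query); the condition here is per row

Fix: Replace HAVING with WHERE since the condition applies to individual rows

Corrected query:
SELECT id, kind, amount FROM transactions WHERE amount > 3018.09

Result:
id | kind    | amount 
---+---------+--------
2  | fee     | 4234.99
5  | fee     | 4568.14
6  | deposit | 4694.2 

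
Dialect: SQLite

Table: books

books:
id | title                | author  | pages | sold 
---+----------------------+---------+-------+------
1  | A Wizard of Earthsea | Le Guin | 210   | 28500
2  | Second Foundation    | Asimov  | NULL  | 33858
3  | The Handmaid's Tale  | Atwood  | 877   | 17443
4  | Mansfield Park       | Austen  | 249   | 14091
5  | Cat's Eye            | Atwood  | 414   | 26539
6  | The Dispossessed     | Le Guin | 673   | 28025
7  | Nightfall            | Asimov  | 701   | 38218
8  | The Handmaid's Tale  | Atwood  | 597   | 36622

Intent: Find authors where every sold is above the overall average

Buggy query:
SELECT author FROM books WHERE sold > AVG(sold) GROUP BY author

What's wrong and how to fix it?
Bug: WHERE evaluates per row before aggregation, so AVG() is unavailable

Fix: Compute the overall average in a scalar subquery and compare each group's MIN against it in HAVING

Corrected query:
SELECT author FROM books GROUP BY author HAVING MIN(sold) > (SELECT AVG(sold) FROM books)

Result:
author 
-------
Asimov 
Le Guin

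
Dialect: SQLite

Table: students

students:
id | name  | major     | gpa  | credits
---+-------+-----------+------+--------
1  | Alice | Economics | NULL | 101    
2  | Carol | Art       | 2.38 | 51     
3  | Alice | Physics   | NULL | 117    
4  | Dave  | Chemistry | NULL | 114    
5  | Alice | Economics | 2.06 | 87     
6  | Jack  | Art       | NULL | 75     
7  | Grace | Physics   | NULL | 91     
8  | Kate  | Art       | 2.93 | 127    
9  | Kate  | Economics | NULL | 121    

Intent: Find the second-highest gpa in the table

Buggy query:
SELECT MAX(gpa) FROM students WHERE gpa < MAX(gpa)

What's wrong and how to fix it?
Bug: The inner MAX is an aggregate inside WHERE, which is not allowed

Fix: Put the inner MAX in a scalar subquery

Corrected query:
SELECT MAX(gpa) FROM students WHERE gpa < (SELECT MAX(gpa) FROM students)

Result:
MAX(gpa)
--------
2.38    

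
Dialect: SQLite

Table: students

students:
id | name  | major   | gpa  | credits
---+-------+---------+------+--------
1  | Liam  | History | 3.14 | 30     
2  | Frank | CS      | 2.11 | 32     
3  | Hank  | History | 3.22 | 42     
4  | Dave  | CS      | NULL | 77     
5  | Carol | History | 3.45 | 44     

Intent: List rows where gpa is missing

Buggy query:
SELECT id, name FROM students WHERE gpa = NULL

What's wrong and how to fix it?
Bug: Comparing to NULL with '=' never matches; NULL = NULL is unknown, not true

Fix: Use IS NULL to test for NULL

Corrected query:
SELECT id, name FROM students WHERE gpa IS NULL

Result:
id | name
---+-----
4  | Dave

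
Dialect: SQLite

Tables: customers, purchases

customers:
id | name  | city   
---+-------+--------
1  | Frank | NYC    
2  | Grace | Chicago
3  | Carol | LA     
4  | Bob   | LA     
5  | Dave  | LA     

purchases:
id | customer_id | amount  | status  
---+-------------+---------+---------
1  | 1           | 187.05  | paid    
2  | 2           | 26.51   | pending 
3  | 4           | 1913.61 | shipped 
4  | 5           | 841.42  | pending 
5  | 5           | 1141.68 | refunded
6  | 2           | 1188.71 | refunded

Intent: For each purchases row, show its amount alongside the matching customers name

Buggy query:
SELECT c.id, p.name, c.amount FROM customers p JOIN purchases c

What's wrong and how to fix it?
Bug: JOIN with no ON clause produces a cartesian product; every purchases row pairs with every customers row

Fix: Add ON c.customer_id = p.id to the JOIN

Corrected query:
SELECT c.id, p.name, c.amount FROM customers p JOIN purchases c ON c.customer_id = p.id

Result:
id | name  | amount 
---+-------+--------
1  | Frank | 187.05 
2  | Grace | 26.51  
3  | Bob   | 1913.61
4  | Dave  | 841.42 
5  | Dave  | 1141.68
6  | Grace | 1188.71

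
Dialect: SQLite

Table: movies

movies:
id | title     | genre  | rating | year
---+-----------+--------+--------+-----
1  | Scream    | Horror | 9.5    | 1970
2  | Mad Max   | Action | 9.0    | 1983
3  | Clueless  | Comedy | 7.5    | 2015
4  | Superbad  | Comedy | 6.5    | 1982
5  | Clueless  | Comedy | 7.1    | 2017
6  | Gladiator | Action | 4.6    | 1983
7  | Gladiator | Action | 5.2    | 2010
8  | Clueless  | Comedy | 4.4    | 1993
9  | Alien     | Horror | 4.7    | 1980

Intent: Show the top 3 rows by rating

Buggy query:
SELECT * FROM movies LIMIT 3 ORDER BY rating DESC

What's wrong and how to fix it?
Bug: LIMIT must come after ORDER BY

Fix: Swap the clauses: ORDER BY first, then LIMIT

Corrected query:
SELECT * FROM movies ORDER BY rating DESC LIMIT 3

Result:
id | title    | genre  | rating | year
---+----------+--------+--------+-----
1  | Scream   | Horror | 9.5    | 1970
2  | Mad Max  | Action | 9      | 1983
3  | Clueless | Comedy | 7.5    | 2015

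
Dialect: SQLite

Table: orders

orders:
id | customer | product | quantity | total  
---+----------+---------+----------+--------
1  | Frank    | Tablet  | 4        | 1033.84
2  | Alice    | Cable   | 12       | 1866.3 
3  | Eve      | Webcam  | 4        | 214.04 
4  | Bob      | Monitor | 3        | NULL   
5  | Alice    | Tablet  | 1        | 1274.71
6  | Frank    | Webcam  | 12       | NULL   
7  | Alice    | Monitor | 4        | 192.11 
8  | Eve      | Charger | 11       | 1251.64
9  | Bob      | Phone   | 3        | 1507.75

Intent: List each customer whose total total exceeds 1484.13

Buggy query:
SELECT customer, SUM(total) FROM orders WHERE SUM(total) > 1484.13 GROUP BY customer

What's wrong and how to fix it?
Bug: WHERE runs before GROUP BY, so aggregates aren't available there

Fix: Move the aggregate condition to a HAVING clause

Corrected query:
SELECT customer, SUM(total) FROM orders GROUP BY customer HAVING SUM(total) > 1484.13

Result:
customer | SUM(total)
---------+-----------
Alice    | 3333.12   
Bob      | 1507.75   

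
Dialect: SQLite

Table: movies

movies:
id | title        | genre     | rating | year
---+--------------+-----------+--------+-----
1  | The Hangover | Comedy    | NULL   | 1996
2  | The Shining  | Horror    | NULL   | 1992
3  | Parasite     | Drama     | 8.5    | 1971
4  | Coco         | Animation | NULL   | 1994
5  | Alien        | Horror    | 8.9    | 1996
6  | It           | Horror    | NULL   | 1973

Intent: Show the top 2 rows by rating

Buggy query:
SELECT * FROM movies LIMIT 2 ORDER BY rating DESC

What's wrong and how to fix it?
Bug: ORDER BY cannot follow LIMIT; LIMIT is the final clause

Fix: Sort with ORDER BY, then apply LIMIT

Corrected query:
SELECT * FROM movies ORDER BY rating DESC LIMIT 2

Result:
id | title    | genre  | rating | year
---+----------+--------+--------+-----
5  | Alien    | Horror | 8.9    | 1996
3  | Parasite | Drama  | 8.5    | 1971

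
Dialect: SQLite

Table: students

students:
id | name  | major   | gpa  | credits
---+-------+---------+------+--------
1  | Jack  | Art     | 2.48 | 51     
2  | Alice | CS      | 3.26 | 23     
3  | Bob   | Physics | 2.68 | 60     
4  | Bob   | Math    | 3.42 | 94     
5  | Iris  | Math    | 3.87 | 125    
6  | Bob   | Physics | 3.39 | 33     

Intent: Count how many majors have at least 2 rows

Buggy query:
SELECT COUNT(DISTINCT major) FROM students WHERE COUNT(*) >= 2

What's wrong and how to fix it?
Bug: WHERE filters individual rows, not groups, so a group-level COUNT is invalid there

Fix: Use a subquery that GROUPs and filters with HAVING, then count its rows

Corrected query:
SELECT COUNT(*) FROM (SELECT major FROM students GROUP BY major HAVING COUNT(*) >= 2)

Result:
COUNT(*)
--------
2       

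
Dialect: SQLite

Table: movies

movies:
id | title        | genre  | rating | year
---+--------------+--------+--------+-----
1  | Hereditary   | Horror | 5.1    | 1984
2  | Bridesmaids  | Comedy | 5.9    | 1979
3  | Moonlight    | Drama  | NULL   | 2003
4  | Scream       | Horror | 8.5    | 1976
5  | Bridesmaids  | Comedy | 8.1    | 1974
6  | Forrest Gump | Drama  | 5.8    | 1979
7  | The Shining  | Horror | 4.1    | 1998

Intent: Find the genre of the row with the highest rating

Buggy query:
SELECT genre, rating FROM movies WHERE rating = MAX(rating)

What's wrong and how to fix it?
Bug: MAX(rating) is an aggregate and cannot be used directly in WHERE

Fix: Wrap MAX in a scalar subquery so WHERE compares against a single value

Corrected query:
SELECT genre, rating FROM movies WHERE rating = (SELECT MAX(rating) FROM movies)

Result:
genre  | rating
-------+-------
Horror | 8.5   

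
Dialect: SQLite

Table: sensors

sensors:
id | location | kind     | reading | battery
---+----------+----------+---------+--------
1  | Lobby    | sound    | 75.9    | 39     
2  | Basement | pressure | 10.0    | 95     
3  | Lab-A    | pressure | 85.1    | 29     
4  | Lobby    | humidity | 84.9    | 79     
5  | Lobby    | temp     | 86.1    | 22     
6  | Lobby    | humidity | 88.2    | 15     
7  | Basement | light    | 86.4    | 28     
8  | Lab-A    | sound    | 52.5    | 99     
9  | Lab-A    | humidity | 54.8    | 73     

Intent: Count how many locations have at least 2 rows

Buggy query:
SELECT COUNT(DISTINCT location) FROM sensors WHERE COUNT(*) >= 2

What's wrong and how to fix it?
Bug: COUNT(*) cannot appear in WHERE; the per-group count doesn't exist yet

Fix: Use a subquery that GROUPs and filters with HAVING, then count its rows

Corrected query:
SELECT COUNT(*) FROM (SELECT location FROM sensors GROUP BY location HAVING COUNT(*) >= 2)

Result:
COUNT(*)
--------
3       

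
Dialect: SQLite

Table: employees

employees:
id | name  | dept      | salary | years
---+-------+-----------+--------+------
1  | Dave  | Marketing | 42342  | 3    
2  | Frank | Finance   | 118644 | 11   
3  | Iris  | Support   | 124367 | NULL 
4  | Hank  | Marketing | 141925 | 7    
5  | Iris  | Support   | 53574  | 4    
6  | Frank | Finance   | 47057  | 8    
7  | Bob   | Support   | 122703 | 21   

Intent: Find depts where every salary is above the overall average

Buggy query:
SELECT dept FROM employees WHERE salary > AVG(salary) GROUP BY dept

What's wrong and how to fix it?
Bug: WHERE evaluates per row before aggregation, so AVG() is unavailable

Fix: Compute the overall average in a scalar subquery and compare each group's MIN against it in HAVING

Corrected query:
SELECT dept FROM employees GROUP BY dept HAVING MIN(salary) > (SELECT AVG(salary) FROM employees)

Result:
(no rows)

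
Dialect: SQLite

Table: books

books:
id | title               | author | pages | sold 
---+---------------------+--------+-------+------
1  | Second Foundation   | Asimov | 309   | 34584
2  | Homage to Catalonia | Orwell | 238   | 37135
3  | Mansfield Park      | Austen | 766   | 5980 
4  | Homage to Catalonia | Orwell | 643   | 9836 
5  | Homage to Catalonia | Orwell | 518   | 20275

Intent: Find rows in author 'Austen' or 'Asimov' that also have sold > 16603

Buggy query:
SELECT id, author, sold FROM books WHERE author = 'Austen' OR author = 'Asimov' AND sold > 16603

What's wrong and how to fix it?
Bug: Without parentheses, AND is evaluated before OR, so the sold filter only applies to the 'Asimov' branch

Fix: Group the OR with parentheses (or use IN), then AND the threshold

Corrected query:
SELECT id, author, sold FROM books WHERE (author = 'Austen' OR author = 'Asimov') AND sold > 16603

Result:
id | author | sold 
---+--------+------
1  | Asimov | 34584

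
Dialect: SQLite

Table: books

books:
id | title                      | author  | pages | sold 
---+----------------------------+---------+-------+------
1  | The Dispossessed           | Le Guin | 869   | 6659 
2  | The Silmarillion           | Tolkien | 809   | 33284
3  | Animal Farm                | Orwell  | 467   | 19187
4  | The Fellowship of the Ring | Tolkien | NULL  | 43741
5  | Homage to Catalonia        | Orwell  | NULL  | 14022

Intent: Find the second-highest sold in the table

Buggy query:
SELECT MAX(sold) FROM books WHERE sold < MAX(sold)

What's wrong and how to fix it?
Bug: MAX(sold) on the right of the comparison is an aggregate-in-WHERE error

Fix: Compute the overall MAX in a subquery, then take MAX of rows below it

Corrected query:
SELECT MAX(sold) FROM books WHERE sold < (SELECT MAX(sold) FROM books)

Result:
MAX(sold)
---------
33284    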